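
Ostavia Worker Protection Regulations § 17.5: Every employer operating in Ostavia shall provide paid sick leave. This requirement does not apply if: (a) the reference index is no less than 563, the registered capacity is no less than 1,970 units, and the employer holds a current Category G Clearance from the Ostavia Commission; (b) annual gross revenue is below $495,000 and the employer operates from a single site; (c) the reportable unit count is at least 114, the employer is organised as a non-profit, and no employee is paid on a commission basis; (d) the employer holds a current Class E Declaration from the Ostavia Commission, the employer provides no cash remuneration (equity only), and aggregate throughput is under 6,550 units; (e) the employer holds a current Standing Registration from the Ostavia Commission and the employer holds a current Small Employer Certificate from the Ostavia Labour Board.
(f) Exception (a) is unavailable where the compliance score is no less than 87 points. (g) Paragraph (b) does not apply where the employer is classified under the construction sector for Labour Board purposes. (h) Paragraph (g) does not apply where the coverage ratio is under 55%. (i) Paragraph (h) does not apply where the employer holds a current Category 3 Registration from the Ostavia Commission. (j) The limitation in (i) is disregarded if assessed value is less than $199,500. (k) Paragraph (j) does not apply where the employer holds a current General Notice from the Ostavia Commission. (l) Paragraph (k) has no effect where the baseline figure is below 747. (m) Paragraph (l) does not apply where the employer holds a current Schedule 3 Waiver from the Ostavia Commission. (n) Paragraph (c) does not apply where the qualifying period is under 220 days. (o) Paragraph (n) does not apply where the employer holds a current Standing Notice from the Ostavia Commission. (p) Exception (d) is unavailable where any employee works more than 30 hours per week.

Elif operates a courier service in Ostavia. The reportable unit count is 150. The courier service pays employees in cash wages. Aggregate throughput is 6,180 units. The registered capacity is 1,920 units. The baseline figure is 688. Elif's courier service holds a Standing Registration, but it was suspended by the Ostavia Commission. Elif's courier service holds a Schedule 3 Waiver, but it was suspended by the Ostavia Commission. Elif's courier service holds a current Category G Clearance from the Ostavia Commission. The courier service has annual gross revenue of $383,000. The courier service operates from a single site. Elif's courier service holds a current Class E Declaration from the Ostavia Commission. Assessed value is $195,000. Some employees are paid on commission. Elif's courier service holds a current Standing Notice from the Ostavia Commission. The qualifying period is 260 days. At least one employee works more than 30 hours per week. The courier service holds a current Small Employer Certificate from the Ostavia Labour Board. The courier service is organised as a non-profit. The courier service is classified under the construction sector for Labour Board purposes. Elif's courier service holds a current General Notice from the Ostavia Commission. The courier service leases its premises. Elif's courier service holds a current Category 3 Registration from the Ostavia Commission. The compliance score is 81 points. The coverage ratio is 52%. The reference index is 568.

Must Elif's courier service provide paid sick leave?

Exception (a) fails — the registered capacity is 1,920 units, short of 1,970 units.
Exception (b)'s conditions are all satisfied: annual gross revenue is $383,000, below the $495,000 limit; the employer operates from a single site. As to paragraphs (g)–(m): (g) would limit (b) — the courier service is classified under the construction sector — but (h) sets (g) aside: (h) operates — the coverage ratio is 52%, under the 55% limit. (i) would limit (h) — a current Category 3 Registration is held — but (j) sets (i) aside: (j) operates against (i): assessed value is $195,000, less than the $199,500 limit. (k) would limit (j) — a current General Notice is held — but (l) sets (k) aside: (l) operates against (k): the baseline figure is 688, below the 747 limit. (m) is inapplicable (there is no Schedule 3 Waiver in force), so (l) stands. (b) remains available.
Exception (c) fails — some employees are paid on commission.
Exception (d) does not apply: employees are paid cash wages.
Exception (e) fails — no current Standing Registration is held.

No — exception (b) applies; Elif's courier service is not required to provide paid sick leave.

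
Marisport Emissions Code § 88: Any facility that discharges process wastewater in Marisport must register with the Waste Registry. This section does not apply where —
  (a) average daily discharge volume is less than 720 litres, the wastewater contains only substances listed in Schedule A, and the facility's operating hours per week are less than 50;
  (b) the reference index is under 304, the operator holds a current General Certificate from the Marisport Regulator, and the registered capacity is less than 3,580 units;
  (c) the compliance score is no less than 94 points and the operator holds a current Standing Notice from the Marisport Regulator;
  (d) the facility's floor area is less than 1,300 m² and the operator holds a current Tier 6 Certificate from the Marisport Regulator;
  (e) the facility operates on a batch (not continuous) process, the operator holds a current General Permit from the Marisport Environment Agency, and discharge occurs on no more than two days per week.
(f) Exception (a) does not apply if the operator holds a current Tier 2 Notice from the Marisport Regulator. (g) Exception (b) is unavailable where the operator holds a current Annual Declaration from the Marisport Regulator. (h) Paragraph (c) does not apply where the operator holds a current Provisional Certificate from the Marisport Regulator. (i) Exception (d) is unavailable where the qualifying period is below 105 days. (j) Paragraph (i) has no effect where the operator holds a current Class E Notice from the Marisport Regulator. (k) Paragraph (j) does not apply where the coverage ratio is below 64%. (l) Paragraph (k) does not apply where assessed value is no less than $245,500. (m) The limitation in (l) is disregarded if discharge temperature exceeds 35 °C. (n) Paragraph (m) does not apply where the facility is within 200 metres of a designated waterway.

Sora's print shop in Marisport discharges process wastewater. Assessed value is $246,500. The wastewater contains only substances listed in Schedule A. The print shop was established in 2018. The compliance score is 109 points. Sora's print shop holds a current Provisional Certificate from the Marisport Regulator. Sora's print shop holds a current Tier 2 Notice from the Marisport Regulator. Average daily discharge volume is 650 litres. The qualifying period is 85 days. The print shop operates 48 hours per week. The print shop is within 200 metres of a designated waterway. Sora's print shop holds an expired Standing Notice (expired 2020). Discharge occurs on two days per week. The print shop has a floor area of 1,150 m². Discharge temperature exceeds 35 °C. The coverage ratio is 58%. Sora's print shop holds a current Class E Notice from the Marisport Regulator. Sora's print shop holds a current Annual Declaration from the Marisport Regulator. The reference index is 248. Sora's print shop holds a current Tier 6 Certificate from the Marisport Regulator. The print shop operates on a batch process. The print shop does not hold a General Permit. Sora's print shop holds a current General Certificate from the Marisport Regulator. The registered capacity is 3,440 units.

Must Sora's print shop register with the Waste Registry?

Exception (a) is satisfied on its face — average daily discharge volume is 650 litres, less than the 720 litres limit; the wastewater is Schedule-A-only; the facility's operating hours per week are 48, less than the 50 limit. Turning to paragraph (f): (f) operates against (a): a current Tier 2 Notice is held. (a) is therefore removed.
Exception (b)'s conditions are all satisfied: the reference index is 248, under the 304 limit; a current General Certificate is held; the registered capacity is 3,440 units, less than the 3,580 units limit. But: (g) operates against (b): a current Annual Declaration is held. (b) is therefore removed.
Exception (c) fails — the Standing Notice is not current.
All of (d)'s requirements are met (the facility's floor area is 1,150 m², less than the 1,300 m² limit; a current Tier 6 Certificate is held). As to paragraphs (i)–(n): (i) is triggered (the qualifying period is 85 days, below the 105 days limit), but is overridden by (j): (j) operates against (i): a current Class E Notice is held. (k) applies (the coverage ratio is 58%, below the 64% limit), but yields to (l): (l) is triggered — assessed value is $246,500, meeting the $245,500 threshold. (m) would limit (l) — discharge temperature exceeds 35 °C — but (n) sets (m) aside: (n) operates — the print shop is within 200 m of a designated waterway. So (d) applies.
Exception (e) requires that the operator holds a current General Permit from the Marisport Environment Agency; but no General Permit is held, so (e) is unavailable.

No — exception (d) applies; Sora's print shop is not required to register with the Waste Registry.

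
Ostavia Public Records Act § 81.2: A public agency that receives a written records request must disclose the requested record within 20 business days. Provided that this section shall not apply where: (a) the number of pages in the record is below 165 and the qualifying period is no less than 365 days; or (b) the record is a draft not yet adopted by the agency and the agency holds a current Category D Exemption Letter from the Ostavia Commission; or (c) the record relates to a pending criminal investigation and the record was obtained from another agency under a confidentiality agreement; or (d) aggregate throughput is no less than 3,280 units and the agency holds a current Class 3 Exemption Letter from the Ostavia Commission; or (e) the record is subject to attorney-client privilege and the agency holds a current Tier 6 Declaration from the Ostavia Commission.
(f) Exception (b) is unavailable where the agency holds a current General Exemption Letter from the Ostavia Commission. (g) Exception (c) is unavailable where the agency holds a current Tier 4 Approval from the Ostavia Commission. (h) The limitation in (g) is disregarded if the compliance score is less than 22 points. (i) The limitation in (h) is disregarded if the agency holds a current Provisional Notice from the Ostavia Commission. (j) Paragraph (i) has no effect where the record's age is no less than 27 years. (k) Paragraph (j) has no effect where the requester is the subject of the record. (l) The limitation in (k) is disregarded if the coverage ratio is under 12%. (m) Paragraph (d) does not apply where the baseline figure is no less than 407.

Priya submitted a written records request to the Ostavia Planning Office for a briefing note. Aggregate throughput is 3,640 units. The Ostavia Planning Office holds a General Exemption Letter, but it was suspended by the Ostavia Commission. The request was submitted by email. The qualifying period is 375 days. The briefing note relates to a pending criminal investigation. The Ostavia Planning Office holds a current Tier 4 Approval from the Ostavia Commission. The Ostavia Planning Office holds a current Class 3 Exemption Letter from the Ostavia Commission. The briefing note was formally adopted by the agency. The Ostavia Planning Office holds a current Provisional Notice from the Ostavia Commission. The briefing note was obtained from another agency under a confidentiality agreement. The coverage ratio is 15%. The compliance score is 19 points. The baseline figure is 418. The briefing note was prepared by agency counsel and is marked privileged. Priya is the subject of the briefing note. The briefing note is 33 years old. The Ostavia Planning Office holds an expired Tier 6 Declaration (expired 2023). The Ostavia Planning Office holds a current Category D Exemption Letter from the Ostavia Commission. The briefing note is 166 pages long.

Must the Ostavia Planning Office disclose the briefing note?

Exception (a) fails — the number of pages in the record is 166, not below 165.
Exception (b) fails — the briefing note has been formally adopted.
All of (c)'s requirements are met (the briefing note relates to a pending investigation; the briefing note was obtained under a confidentiality agreement). Turning to paragraphs (g)–(l): (g) operates against (c): a current Tier 4 Approval is held. (h) is engaged (the compliance score is 19 points, less than the 22 points limit), but is displaced by (i): (i) is triggered — a current Provisional Notice is held. (j) would limit (i) — the record's age is 33 years, meeting the 27 years threshold — but (k) sets (j) aside: (k) operates against (j): Priya is the subject of the briefing note. (l), which would lift (k), is not triggered — the coverage ratio is 15%, not under 12%. (c) is therefore removed.
Exception (d) is satisfied on its face — aggregate throughput is 3,640 units, meeting the 3,280 units threshold; a current Class 3 Exemption Letter is held. Turning to paragraph (m): (m) applies — the baseline figure is 418, meeting the 407 threshold. (d) is therefore removed.
Exception (e) does not apply: the Tier 6 Declaration is not current.
Every exception is unavailable, so the rule governs.

Yes — the Ostavia Planning Office must disclose the briefing note.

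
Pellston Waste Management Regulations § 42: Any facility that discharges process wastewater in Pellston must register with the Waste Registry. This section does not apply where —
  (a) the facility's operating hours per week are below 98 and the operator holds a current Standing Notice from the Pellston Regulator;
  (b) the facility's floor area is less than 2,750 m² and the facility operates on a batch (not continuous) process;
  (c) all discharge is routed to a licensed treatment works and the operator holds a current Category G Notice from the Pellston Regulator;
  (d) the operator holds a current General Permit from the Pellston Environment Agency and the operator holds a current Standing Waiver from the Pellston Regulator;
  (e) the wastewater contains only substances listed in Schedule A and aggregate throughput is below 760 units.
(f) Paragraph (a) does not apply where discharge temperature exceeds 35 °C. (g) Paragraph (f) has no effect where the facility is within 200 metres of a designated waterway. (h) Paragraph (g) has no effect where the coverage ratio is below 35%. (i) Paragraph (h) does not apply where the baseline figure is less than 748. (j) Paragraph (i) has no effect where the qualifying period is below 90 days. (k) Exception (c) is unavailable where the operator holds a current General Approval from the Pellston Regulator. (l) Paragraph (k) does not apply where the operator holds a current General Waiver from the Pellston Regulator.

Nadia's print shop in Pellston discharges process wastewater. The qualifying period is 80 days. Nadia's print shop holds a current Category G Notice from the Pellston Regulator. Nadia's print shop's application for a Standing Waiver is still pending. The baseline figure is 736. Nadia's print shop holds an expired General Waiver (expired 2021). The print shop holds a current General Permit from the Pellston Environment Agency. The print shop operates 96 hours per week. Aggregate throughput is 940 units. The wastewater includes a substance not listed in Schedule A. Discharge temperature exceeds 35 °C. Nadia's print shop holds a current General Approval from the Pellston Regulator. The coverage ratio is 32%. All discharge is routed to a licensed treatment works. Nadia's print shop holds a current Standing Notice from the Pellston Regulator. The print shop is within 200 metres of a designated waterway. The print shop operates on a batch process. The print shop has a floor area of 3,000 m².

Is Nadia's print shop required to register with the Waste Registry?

Exception (a): the facility's operating hours per week are 96, below the 98 limit; a current Standing Notice is held — every condition holds. However, paragraphs (f)–(j) must be considered: (f) operates against (a): discharge temperature exceeds 35 °C. (g) would limit (f) — the print shop is within 200 m of a designated waterway — but (h) sets (g) aside: (h) applies — the coverage ratio is 32%, below the 35% limit. (i) is triggered (the baseline figure is 736, less than the 748 limit), but is displaced by (j): (j) applies — the qualifying period is 80 days, below the 90 days limit. (a) is therefore removed.
Exception (b) fails — the facility's floor area is 3,000 m², not less than 2,750 m².
Exception (c) is satisfied on its face — discharge is routed to a licensed treatment works; a current Category G Notice is held. But applying paragraphs (k)–(l): (k) operates against (c): a current General Approval is held. (l), which would lift (k), is not engaged — there is no General Waiver in force. (c) is therefore removed.
Exception (d) requires that the operator holds a current Standing Waiver from the Pellston Regulator; but there is no Standing Waiver in force, so (d) is unavailable.
Exception (e) requires that the wastewater contains only substances listed in Schedule A; but the wastewater includes a non-Schedule-A substance, so (e) is unavailable.
None of the exceptions is available; § 42 applies in full.

Yes — Nadia's print shop must register with the Waste Registry.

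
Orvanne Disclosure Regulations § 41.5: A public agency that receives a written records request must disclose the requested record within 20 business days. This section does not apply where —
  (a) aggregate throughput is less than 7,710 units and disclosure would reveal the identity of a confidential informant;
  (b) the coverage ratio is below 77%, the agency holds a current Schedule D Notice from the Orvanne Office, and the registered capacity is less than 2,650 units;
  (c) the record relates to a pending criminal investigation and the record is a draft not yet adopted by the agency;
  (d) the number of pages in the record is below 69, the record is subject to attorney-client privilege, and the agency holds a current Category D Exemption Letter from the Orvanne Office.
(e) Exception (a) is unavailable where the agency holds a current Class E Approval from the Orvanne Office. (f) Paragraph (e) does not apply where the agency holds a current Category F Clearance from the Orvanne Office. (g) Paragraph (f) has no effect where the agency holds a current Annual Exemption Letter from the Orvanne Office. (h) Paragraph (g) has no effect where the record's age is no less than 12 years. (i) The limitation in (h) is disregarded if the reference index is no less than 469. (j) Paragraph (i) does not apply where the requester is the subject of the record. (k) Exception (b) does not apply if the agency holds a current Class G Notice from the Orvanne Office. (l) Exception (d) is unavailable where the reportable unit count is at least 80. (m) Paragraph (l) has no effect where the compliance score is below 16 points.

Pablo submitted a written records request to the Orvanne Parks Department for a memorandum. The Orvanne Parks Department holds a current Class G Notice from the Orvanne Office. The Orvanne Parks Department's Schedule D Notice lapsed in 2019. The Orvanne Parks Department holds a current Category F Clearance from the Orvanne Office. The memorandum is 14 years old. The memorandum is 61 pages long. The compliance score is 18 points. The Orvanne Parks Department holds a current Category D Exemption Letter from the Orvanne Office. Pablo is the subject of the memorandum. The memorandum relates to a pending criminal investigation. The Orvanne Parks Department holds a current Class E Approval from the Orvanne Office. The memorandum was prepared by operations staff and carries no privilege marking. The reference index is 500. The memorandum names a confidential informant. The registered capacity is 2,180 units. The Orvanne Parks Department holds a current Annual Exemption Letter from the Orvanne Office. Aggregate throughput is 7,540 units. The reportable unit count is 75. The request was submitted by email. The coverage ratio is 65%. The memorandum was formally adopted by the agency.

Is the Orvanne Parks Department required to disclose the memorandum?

No — exception (a) applies; the Orvanne Parks Department is not required to disclose the memorandum.

Exception (a)'s conditions are all satisfied: aggregate throughput is 7,540 units, less than the 7,710 units limit; the memorandum names a confidential informant. As to paragraphs (e)–(j): (e) applies (a current Class E Approval is held), but is displaced by (f): (f) operates against (e): a current Category F Clearance is held. (g) operates (a current Annual Exemption Letter is held), but is displaced by (h): (h) operates against (g): the record's age is 14 years, meeting the 12 years threshold. (i) would limit (h) — the reference index is 500, meeting the 469 threshold — but (j) sets (i) aside: (j) operates against (i): Pablo is the subject of the memorandum. (a) remains available.
Exception (b) fails — the Schedule D Notice is not current.
Exception (c) fails — the memorandum has been formally adopted.
Exception (d) does not apply: the memorandum carries no privilege marking.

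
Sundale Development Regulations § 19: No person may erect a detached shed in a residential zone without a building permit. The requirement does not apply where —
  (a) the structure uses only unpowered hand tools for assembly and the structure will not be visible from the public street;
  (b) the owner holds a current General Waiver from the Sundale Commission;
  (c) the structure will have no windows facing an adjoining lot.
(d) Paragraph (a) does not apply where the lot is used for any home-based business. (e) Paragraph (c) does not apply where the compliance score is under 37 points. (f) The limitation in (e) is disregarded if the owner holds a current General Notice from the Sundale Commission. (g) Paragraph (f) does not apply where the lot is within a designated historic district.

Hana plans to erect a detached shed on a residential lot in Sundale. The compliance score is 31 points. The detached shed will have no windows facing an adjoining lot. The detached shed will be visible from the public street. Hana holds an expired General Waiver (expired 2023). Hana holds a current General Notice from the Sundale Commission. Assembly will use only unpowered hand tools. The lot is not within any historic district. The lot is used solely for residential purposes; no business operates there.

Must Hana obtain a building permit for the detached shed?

No — exception (c) applies; Hana does not need a building permit.

Exception (a) requires that the structure will not be visible from the public street; but the structure will be visible from the street, so (a) is unavailable.
Exception (b) requires that the owner holds a current General Waiver from the Sundale Commission; but there is no General Waiver in force, so (b) is unavailable.
Exception (c)'s conditions are all satisfied: no windows face an adjoining lot. Under paragraphs (e)–(g): (e) is triggered (the compliance score is 31 points, under the 37 points limit), but is overridden by (f): (f) operates against (e): a current General Notice is held. (g), which would lift (f), is inapplicable — the lot is not in a historic district. (c) remains available.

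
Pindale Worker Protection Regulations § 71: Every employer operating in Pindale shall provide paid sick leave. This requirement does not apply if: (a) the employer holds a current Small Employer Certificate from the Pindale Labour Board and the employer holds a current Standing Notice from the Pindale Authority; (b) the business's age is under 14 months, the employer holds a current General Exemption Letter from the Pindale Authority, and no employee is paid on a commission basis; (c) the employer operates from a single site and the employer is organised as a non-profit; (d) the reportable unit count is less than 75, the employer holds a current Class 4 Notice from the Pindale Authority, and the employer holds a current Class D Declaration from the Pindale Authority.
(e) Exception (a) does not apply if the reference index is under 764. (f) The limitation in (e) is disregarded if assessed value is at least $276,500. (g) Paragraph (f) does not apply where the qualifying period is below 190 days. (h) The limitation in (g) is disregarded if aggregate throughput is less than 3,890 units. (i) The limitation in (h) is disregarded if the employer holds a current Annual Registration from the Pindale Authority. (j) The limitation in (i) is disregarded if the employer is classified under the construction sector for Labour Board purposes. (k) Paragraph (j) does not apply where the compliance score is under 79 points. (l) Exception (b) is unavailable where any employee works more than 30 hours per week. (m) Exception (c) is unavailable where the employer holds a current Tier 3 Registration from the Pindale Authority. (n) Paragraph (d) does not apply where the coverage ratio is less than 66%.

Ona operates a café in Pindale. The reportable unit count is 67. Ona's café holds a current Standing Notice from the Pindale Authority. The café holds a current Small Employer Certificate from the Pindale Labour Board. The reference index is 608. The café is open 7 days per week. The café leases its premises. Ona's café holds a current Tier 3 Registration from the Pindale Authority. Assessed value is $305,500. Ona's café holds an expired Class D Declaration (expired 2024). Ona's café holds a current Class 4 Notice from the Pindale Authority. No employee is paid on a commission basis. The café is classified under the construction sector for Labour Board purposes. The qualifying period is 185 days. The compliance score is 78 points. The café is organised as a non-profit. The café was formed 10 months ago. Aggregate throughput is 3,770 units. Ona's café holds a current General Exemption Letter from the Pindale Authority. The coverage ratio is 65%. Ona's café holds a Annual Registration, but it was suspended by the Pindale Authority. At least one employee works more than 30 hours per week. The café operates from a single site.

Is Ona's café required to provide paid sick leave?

Exception (a) is satisfied on its face — a current Small Employer Certificate is held; a current Standing Notice is held. Under paragraphs (e)–(k): (e) would limit (a) — the reference index is 608, under the 764 limit — but (f) sets (e) aside: (f) is engaged — assessed value is $305,500, meeting the $276,500 threshold. (g) would limit (f) — the qualifying period is 185 days, below the 190 days limit — but (h) sets (g) aside: (h) operates against (g): aggregate throughput is 3,770 units, less than the 3,890 units limit. (i) is inapplicable (the Annual Registration is not current), so (h) stands. So (a) applies.
Exception (b): the business's age is 10 months, under the 14 months limit; a current General Exemption Letter is held; no employee is paid on commission — every condition holds. Turning to paragraph (l): (l) operates — at least one employee exceeds 30 hours/week. (b) is therefore removed.
Exception (c) is satisfied on its face — the employer operates from a single site; the employer is a non-profit. Turning to paragraph (m): (m) operates — a current Tier 3 Registration is held. (c) is therefore removed.
Exception (d) does not apply: no current Class D Declaration is held.

No — exception (a) applies; Ona's café is not required to provide paid sick leave.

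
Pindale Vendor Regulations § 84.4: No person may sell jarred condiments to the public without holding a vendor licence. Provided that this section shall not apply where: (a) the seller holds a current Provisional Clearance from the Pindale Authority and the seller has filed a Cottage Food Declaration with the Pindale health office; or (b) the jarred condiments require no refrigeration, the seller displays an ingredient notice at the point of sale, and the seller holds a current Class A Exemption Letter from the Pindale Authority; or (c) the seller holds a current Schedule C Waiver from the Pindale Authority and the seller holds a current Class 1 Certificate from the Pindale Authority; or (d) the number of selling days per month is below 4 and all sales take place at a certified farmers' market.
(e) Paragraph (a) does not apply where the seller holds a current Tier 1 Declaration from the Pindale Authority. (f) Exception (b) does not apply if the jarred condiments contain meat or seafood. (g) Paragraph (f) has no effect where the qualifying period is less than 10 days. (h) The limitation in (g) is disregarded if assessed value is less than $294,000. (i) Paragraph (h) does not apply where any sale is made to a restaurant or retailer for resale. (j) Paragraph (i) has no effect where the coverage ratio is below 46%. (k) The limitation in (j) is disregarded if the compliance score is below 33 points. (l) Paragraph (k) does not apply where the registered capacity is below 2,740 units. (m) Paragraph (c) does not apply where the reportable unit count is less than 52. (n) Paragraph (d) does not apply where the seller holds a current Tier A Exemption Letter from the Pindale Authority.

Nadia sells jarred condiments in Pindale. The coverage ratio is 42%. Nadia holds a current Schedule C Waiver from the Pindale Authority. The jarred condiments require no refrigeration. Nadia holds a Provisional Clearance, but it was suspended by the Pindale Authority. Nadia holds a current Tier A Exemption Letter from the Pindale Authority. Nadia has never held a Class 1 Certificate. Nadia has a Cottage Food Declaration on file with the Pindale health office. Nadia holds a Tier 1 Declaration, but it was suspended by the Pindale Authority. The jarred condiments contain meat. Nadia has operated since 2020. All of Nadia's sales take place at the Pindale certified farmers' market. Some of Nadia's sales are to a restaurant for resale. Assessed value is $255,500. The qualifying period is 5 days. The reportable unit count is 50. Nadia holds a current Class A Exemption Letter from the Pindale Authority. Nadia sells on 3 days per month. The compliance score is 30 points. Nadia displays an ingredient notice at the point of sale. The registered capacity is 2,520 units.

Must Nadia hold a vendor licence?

Yes — Nadia must hold a vendor licence.

Exception (a) does not apply: there is no Provisional Clearance in force.
Exception (b): the jarred condiments are shelf-stable; an ingredient notice is displayed; a current Class A Exemption Letter is held — every condition holds. Turning to paragraphs (f)–(l): (f) operates against (b): the jarred condiments contain meat. (g) would limit (f) — the qualifying period is 5 days, less than the 10 days limit — but (h) sets (g) aside: (h) operates against (g): assessed value is $255,500, less than the $294,000 limit. (i) would limit (h) — some sales are to a restaurant for resale — but (j) sets (i) aside: (j) operates against (i): the coverage ratio is 42%, below the 46% limit. (k) would limit (j) — the compliance score is 30 points, below the 33 points limit — but (l) sets (k) aside: (l) applies — the registered capacity is 2,520 units, below the 2,740 units limit. Exception (b) does not apply.
Exception (c) fails — there is no Class 1 Certificate in force.
Exception (d) is satisfied on its face — the number of selling days per month is 3, below the 4 limit; all sales are at a certified farmers' market. However, paragraph (n) must be considered: (n) operates against (d): a current Tier A Exemption Letter is held. Exception (d) does not apply.
None of the exceptions is available; § 84.4 applies in full.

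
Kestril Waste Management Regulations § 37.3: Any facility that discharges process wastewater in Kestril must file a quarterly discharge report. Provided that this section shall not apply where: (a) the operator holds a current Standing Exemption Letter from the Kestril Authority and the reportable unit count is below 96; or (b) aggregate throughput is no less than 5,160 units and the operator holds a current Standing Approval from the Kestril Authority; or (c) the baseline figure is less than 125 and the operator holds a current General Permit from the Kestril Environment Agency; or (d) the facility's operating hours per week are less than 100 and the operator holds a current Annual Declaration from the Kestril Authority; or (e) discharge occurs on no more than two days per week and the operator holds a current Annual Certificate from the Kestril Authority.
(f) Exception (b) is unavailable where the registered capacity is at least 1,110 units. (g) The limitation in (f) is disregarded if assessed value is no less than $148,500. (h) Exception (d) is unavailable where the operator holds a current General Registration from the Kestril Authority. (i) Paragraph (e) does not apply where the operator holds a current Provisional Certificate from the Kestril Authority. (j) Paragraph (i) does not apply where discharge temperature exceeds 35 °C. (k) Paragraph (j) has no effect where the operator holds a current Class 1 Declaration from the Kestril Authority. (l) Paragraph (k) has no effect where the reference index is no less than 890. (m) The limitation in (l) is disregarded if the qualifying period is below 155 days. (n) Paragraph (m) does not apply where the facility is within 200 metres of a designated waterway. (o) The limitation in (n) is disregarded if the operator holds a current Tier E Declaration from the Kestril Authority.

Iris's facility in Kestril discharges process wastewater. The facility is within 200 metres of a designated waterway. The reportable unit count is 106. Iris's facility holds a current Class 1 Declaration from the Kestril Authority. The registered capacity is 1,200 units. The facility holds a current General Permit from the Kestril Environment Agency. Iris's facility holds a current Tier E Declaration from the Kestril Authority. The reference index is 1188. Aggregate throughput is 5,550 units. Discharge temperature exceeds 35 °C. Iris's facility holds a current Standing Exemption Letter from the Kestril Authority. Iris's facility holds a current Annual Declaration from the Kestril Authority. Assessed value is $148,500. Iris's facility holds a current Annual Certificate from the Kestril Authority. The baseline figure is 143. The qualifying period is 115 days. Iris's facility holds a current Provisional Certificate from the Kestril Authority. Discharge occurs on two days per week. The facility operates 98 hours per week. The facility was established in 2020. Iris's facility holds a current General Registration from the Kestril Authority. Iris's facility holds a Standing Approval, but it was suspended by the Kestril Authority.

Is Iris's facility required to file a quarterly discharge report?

Yes — Iris's facility must file a quarterly discharge report.

Exception (a) does not apply: the reportable unit count is 106, not below 96.
Exception (b) does not apply: there is no Standing Approval in force.
Exception (c) does not apply: the baseline figure is 143, not less than 125.
All of (d)'s requirements are met (the facility's operating hours per week are 98, less than the 100 limit; a current Annual Declaration is held). But: (h) operates against (d): a current General Registration is held. So (d) is unavailable.
Exception (e): discharge occurs on no more than two days per week; a current Annual Certificate is held — every condition holds. Turning to paragraphs (i)–(o): (i) operates against (e): a current Provisional Certificate is held. (j) would limit (i) — discharge temperature exceeds 35 °C — but (k) sets (j) aside: (k) operates against (j): a current Class 1 Declaration is held. (l) would limit (k) — the reference index is 1,188, meeting the 890 threshold — but (m) sets (l) aside: (m) operates against (l): the qualifying period is 115 days, below the 155 days limit. (n) operates (the facility is within 200 m of a designated waterway), but is set aside by (o): (o) operates against (n): a current Tier E Declaration is held. So (e) is unavailable.
No exception is made out. Iris's facility falls within the general rule.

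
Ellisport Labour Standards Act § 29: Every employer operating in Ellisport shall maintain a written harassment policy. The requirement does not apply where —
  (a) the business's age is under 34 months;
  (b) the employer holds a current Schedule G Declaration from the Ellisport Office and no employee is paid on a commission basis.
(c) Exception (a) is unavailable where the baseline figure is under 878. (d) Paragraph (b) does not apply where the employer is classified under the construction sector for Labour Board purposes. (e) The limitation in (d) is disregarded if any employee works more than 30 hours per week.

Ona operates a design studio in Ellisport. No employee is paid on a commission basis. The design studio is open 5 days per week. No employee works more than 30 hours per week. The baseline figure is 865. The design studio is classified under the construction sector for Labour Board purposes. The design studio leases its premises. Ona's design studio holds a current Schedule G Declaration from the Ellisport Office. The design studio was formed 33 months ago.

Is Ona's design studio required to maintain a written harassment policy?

Yes — Ona's design studio must maintain a written harassment policy.

Exception (a)'s conditions are all satisfied: the business's age is 33 months, under the 34 months limit. However, paragraph (c) must be considered: (c) applies — the baseline figure is 865, under the 878 limit. So (a) is unavailable.
Exception (b): a current Schedule G Declaration is held; no employee is paid on commission — every condition holds. However, paragraphs (d)–(e) must be considered: (d) operates against (b): the design studio is classified under the construction sector. (e), which would lift (d), does not operate here — no employee exceeds 30 hours/week. (b) is therefore removed.
No exception is made out. Ona's design studio falls within the general rule.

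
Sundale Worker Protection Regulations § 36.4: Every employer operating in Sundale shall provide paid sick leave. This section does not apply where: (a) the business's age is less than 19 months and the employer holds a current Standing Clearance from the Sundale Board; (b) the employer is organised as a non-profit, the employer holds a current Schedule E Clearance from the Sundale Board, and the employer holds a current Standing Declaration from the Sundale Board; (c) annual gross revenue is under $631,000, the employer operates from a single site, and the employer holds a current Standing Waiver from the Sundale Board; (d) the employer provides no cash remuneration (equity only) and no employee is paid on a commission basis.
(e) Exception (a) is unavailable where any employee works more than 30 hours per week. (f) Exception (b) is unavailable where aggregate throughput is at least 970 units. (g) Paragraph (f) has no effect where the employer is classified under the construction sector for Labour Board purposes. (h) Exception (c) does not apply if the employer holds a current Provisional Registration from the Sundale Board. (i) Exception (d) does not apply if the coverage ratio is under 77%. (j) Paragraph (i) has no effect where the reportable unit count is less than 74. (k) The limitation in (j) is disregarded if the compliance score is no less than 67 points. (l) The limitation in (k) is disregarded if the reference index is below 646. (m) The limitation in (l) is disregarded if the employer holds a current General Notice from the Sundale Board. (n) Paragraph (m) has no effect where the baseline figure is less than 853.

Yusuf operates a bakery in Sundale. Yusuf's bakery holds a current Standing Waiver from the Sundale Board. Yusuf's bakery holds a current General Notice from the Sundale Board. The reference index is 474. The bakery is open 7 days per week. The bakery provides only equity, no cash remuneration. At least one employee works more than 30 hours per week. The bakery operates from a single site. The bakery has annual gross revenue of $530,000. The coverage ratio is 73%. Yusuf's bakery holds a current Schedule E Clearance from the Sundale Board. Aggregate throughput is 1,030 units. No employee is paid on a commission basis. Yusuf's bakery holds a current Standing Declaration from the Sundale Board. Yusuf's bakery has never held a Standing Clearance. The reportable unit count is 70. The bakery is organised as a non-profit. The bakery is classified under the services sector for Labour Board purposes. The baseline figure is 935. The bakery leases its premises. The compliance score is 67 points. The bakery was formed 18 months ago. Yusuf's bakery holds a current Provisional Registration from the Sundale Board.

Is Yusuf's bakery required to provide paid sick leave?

Yes — Yusuf's bakery must provide paid sick leave.

Exception (a) requires that the employer holds a current Standing Clearance from the Sundale Board; but there is no Standing Clearance in force, so (a) is unavailable.
Exception (b) is satisfied on its face — the employer is a non-profit; a current Schedule E Clearance is held; a current Standing Declaration is held. Turning to paragraphs (f)–(g): (f) operates — aggregate throughput is 1,030 units, meeting the 970 units threshold. (g), which would lift (f), is inapplicable — the bakery is classified under the services sector. So (b) is unavailable.
Exception (c): annual gross revenue is $530,000, under the $631,000 limit; the employer operates from a single site; a current Standing Waiver is held — every condition holds. But applying paragraph (h): (h) operates against (c): a current Provisional Registration is held. (c) is therefore removed.
All of (d)'s requirements are met (remuneration is equity-only; no employee is paid on commission). However, paragraphs (i)–(n) must be considered: (i) operates — the coverage ratio is 73%, under the 77% limit. (j) operates (the reportable unit count is 70, less than the 74 limit), but is itself disapplied by (k): (k) is triggered — the compliance score is 67 points, meeting the 67 points threshold. (l) would limit (k) — the reference index is 474, below the 646 limit — but (m) sets (l) aside: (m) is triggered — a current General Notice is held. (n), which would lift (m), is not triggered — the baseline figure is 935, not less than 853. Exception (d) does not apply.
No exception is made out. Yusuf's bakery falls within the general rule.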